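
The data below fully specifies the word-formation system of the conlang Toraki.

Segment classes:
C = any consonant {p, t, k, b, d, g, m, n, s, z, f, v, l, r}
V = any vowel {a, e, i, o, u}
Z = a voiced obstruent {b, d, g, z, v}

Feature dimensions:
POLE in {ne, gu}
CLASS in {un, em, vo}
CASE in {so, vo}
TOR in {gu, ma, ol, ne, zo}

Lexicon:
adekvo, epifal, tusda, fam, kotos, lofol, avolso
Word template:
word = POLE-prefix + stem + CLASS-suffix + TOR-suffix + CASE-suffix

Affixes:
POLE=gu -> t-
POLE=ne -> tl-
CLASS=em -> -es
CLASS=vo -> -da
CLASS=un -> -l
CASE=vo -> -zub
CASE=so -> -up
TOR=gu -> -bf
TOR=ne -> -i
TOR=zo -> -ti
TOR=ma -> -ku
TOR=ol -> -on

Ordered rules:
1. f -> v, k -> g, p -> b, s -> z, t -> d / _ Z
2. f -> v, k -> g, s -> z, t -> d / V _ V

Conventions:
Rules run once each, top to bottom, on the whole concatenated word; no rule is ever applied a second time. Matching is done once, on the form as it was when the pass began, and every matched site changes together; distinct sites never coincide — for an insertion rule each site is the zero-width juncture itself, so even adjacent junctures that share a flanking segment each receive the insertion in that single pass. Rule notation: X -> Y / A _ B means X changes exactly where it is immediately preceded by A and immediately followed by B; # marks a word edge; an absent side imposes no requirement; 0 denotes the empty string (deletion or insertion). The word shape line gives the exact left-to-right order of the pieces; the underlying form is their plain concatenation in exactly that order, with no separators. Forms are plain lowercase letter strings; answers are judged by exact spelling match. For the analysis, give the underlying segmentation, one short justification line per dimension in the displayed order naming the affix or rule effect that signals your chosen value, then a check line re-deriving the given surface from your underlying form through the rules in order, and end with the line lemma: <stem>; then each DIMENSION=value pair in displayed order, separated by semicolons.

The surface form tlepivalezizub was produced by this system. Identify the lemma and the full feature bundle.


underlying: tl-epifal-es-i-zub
POLE=ne - signalled by the affix tl-
CLASS=em - signalled by the affix -es
CASE=vo - signalled by the affix -zub
TOR=ne - signalled by the affix -i
check: tlepifalesizub -> tlepifalesizub -> tlepivalezizub
lemma: epifal; POLE=ne; CLASS=em; CASE=vo; TOR=ne


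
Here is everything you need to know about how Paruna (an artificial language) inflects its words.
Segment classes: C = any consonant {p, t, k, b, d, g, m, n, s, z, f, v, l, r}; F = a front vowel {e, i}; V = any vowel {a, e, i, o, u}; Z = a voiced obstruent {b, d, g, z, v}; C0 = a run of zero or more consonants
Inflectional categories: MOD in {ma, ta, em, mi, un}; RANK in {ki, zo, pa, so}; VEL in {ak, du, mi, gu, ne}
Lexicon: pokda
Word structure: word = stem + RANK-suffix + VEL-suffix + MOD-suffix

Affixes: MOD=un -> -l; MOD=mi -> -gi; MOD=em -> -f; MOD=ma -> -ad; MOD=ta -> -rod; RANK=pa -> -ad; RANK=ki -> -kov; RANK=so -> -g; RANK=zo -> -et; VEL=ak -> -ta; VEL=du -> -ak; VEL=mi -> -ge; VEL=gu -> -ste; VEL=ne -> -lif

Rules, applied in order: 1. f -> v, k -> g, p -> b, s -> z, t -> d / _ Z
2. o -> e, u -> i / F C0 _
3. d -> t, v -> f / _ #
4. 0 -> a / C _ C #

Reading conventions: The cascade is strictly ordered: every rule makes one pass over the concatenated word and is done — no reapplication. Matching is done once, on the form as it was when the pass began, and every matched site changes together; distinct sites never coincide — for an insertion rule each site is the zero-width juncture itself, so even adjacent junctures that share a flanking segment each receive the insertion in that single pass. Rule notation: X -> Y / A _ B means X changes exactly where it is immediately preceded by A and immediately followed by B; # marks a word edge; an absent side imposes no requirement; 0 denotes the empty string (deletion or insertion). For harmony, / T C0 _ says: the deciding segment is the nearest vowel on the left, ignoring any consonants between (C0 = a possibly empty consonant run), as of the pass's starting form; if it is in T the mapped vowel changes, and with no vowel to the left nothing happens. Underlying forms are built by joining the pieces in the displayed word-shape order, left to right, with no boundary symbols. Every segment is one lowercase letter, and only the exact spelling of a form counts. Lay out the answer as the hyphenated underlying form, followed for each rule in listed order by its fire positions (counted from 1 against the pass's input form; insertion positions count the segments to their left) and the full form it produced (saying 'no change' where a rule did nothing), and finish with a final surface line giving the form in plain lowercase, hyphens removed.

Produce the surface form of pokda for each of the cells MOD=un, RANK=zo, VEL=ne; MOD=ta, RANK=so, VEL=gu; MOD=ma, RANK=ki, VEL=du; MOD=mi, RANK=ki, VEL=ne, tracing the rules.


cell MOD=un, RANK=zo, VEL=ne:
underlying: pokda-et-lif-l
1. f -> v, k -> g, p -> b, s -> z, t -> d / _ Z: fires at position(s) 3: pogdaetlifl
2. o -> e, u -> i / F C0 _: no change
3. d -> t, v -> f / _ #: no change
4. 0 -> a / C _ C #: inserts after position(s) 10: pogdaetlifal
surface: pogdaetlifal

cell MOD=ta, RANK=so, VEL=gu:
underlying: pokda-g-ste-rod
1. f -> v, k -> g, p -> b, s -> z, t -> d / _ Z: fires at position(s) 3: pogdagsterod
2. o -> e, u -> i / F C0 _: fires at position(s) 11: pogdagstered
3. d -> t, v -> f / _ #: fires at position(s) 12: pogdagsteret
4. 0 -> a / C _ C #: no change
surface: pogdagsteret

cell MOD=ma, RANK=ki, VEL=du:
underlying: pokda-kov-ak-ad
1. f -> v, k -> g, p -> b, s -> z, t -> d / _ Z: fires at position(s) 3: pogdakovakad
2. o -> e, u -> i / F C0 _: no change
3. d -> t, v -> f / _ #: fires at position(s) 12: pogdakovakat
4. 0 -> a / C _ C #: no change
surface: pogdakovakat

cell MOD=mi, RANK=ki, VEL=ne:
underlying: pokda-kov-lif-gi
1. f -> v, k -> g, p -> b, s -> z, t -> d / _ Z: fires at position(s) 3, 11: pogdakovlivgi
2. o -> e, u -> i / F C0 _: no change
3. d -> t, v -> f / _ #: no change
4. 0 -> a / C _ C #: no change
surface: pogdakovlivgi


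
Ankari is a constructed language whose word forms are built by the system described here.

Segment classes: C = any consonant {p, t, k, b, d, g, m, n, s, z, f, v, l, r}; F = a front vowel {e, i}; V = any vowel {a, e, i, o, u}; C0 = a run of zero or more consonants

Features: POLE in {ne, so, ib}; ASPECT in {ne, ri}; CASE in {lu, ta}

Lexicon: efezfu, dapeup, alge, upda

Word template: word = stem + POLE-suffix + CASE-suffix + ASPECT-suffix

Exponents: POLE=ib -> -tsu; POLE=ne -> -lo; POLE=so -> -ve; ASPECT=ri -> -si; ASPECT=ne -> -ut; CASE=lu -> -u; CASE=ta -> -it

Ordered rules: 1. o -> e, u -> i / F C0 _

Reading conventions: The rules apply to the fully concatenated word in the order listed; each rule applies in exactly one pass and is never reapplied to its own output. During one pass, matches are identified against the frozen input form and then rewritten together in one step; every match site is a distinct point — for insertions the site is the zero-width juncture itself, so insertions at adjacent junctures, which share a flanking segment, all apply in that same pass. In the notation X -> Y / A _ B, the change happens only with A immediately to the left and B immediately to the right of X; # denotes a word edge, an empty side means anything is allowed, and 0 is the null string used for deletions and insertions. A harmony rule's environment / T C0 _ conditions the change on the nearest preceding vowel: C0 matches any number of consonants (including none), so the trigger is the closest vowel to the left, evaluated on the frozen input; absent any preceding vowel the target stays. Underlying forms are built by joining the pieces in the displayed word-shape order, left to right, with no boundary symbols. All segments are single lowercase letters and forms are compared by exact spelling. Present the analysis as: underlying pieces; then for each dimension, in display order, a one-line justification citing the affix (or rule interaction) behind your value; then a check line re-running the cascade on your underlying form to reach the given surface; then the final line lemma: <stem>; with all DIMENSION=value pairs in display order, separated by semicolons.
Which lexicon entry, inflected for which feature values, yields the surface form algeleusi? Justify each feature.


underlying: alge-lo-u-si
POLE=ne - signalled by the affix -lo
ASPECT=ri - signalled by the affix -si
CASE=lu - signalled by the affix -u
check: algelousi -> algeleusi
lemma: alge; POLE=ne; ASPECT=ri; CASE=lu


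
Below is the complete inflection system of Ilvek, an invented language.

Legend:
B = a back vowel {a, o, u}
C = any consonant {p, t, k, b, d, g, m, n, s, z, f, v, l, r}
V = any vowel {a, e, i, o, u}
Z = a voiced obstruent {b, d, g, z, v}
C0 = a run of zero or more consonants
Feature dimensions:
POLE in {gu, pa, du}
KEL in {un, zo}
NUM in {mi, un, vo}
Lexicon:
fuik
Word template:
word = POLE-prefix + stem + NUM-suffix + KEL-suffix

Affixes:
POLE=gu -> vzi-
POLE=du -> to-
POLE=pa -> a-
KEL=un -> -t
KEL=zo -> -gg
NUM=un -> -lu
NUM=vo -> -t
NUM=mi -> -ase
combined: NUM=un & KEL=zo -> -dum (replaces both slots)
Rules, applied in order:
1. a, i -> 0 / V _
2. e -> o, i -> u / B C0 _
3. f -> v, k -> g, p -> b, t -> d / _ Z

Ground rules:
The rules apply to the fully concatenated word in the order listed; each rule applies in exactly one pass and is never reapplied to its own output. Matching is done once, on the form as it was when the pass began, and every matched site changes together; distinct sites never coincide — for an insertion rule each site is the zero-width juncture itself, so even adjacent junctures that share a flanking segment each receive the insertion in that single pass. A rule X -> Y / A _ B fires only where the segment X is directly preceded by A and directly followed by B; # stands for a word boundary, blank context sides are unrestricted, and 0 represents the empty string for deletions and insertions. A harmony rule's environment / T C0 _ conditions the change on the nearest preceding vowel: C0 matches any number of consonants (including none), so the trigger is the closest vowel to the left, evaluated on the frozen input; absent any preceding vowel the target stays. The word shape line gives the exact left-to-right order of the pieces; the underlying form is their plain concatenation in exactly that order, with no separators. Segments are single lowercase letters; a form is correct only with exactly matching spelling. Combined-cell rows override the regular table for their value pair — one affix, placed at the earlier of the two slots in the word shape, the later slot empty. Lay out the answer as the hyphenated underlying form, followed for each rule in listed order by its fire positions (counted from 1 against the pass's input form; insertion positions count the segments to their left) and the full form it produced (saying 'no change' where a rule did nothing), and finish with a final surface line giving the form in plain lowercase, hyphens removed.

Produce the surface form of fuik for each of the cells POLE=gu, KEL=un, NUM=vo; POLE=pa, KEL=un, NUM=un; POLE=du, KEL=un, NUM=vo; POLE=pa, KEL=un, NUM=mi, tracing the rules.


cell POLE=gu, KEL=un, NUM=vo:
underlying: vzi-fuik-t-t
1. a, i -> 0 / V _: fires at position(s) 6: vzifuktt
2. e -> o, i -> u / B C0 _: no change
3. f -> v, k -> g, p -> b, t -> d / _ Z: no change
surface: vzifuktt

cell POLE=pa, KEL=un, NUM=un:
underlying: a-fuik-lu-t
1. a, i -> 0 / V _: fires at position(s) 4: afuklut
2. e -> o, i -> u / B C0 _: no change
3. f -> v, k -> g, p -> b, t -> d / _ Z: no change
surface: afuklut

cell POLE=du, KEL=un, NUM=vo:
underlying: to-fuik-t-t
1. a, i -> 0 / V _: fires at position(s) 5: tofuktt
2. e -> o, i -> u / B C0 _: no change
3. f -> v, k -> g, p -> b, t -> d / _ Z: no change
surface: tofuktt

cell POLE=pa, KEL=un, NUM=mi:
underlying: a-fuik-ase-t
1. a, i -> 0 / V _: fires at position(s) 4: afukaset
2. e -> o, i -> u / B C0 _: fires at position(s) 7: afukasot
3. f -> v, k -> g, p -> b, t -> d / _ Z: no change
surface: afukasot


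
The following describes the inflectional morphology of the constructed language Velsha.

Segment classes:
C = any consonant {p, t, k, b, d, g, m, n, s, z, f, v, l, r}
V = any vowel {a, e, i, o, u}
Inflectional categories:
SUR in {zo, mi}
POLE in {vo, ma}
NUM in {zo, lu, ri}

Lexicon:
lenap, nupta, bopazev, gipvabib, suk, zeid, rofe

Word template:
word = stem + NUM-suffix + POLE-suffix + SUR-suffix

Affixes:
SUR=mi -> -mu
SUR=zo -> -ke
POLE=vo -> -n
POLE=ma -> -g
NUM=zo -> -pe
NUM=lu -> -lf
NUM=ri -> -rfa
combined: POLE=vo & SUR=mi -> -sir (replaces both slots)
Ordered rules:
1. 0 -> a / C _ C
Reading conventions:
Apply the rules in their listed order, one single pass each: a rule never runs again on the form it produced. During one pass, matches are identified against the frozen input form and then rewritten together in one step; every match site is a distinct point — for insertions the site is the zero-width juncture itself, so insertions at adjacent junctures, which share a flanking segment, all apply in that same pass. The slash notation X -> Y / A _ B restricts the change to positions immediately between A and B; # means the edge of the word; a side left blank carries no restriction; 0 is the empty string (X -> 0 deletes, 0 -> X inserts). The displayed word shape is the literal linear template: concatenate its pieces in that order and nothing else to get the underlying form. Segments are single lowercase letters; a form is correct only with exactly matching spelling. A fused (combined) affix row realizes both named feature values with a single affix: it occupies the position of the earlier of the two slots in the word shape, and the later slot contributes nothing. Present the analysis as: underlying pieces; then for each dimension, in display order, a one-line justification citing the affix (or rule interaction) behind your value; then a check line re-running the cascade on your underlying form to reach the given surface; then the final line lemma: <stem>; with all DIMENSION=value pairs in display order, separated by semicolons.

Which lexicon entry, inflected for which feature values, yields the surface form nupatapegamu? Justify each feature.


underlying: nupta-pe-g-mu
SUR=mi - signalled by the affix -mu
POLE=ma - signalled by the affix -g
NUM=zo - signalled by the affix -pe
check: nuptapegmu -> nupatapegamu
lemma: nupta; SUR=mi; POLE=ma; NUM=zo


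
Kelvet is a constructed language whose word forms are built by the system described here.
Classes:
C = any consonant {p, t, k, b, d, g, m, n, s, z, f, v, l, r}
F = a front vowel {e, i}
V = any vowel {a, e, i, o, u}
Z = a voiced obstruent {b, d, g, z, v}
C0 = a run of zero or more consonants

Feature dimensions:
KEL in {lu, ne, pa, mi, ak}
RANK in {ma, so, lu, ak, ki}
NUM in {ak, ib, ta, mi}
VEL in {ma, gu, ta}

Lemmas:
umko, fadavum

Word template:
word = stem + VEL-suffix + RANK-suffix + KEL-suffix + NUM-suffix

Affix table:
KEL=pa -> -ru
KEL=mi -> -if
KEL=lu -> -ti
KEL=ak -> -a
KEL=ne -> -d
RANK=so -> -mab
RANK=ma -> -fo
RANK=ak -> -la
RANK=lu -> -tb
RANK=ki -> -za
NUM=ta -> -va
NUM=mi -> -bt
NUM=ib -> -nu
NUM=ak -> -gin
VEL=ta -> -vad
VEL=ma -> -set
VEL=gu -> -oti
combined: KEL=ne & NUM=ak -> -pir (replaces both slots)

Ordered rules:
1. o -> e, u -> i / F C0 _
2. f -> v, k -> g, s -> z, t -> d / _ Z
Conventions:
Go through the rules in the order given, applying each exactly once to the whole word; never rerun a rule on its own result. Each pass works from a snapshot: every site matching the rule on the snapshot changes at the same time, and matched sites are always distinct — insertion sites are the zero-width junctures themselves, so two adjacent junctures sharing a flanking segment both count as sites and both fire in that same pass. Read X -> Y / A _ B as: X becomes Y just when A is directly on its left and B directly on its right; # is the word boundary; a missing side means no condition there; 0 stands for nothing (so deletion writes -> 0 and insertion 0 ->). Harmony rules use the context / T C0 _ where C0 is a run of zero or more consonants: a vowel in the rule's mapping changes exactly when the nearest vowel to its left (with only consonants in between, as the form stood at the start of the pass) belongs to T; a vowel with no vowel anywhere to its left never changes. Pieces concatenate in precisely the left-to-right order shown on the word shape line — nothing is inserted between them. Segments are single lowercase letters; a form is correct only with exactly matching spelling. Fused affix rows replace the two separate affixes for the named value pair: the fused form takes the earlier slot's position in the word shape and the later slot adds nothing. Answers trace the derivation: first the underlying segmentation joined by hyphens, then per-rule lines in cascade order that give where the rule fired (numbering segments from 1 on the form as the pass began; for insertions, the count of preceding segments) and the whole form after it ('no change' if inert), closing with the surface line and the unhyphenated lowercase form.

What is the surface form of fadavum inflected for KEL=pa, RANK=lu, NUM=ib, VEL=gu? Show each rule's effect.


underlying: fadavum-oti-tb-ru-nu
1. o -> e, u -> i / F C0 _: fires at position(s) 14: fadavumotitbrinu
2. f -> v, k -> g, s -> z, t -> d / _ Z: fires at position(s) 11: fadavumotidbrinu
surface: fadavumotidbrinu


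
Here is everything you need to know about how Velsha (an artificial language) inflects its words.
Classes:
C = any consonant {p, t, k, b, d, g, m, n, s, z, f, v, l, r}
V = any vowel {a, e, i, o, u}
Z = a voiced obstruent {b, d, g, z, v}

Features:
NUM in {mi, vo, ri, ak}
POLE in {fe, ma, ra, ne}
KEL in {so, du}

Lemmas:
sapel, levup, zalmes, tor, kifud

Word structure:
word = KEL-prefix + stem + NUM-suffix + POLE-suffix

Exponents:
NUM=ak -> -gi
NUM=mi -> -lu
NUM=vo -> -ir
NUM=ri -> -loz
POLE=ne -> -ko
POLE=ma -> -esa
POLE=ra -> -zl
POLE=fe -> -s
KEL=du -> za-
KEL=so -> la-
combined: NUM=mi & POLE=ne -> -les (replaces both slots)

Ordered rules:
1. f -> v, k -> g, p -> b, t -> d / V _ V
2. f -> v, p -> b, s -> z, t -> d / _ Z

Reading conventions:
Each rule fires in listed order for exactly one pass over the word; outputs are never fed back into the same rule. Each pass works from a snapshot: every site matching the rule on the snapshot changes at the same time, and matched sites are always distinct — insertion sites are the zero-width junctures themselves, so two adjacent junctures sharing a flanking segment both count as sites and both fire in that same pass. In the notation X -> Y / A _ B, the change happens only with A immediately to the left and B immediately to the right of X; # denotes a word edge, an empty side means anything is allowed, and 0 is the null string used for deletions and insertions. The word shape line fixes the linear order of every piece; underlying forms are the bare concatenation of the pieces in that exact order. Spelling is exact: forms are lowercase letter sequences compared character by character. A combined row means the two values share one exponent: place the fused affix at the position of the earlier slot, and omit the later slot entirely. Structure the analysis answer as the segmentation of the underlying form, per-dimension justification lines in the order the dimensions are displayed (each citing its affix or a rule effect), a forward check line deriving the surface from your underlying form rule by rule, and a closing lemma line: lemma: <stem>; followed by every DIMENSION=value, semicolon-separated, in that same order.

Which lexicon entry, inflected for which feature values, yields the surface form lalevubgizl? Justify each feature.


underlying: la-levup-gi-zl
NUM=ak - signalled by the affix -gi
POLE=ra - signalled by the affix -zl
KEL=so - signalled by the affix la-
check: lalevupgizl -> lalevupgizl -> lalevubgizl
lemma: levup; NUM=ak; POLE=ra; KEL=so


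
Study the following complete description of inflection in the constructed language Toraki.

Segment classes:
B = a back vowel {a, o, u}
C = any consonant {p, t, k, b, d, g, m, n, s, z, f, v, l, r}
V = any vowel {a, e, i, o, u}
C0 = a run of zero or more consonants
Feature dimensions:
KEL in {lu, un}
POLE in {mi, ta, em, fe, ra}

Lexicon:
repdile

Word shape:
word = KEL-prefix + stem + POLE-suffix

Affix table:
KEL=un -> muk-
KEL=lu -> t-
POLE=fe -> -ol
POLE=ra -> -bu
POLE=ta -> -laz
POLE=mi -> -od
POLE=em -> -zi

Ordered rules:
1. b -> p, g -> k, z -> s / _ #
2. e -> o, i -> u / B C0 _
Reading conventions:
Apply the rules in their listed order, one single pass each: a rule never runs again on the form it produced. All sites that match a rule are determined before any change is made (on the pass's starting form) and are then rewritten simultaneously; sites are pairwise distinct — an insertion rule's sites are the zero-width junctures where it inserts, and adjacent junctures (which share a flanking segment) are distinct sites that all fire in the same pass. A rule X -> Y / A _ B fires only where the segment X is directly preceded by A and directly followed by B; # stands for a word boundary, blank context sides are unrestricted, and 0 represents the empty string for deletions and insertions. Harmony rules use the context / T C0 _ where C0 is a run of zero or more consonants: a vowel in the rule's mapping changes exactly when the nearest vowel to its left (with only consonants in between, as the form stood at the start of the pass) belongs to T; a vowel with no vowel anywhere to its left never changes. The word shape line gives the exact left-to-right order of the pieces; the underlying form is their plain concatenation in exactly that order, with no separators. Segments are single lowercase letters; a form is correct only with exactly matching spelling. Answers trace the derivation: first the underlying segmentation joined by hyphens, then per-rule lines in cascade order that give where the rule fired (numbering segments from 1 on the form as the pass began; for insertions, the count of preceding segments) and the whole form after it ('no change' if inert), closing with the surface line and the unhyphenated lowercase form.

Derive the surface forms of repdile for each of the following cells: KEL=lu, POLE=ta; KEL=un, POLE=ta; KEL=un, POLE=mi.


cell KEL=lu, POLE=ta:
underlying: t-repdile-laz
1. b -> p, g -> k, z -> s / _ #: fires at position(s) 11: trepdilelas
2. e -> o, i -> u / B C0 _: no change
surface: trepdilelas

cell KEL=un, POLE=ta:
underlying: muk-repdile-laz
1. b -> p, g -> k, z -> s / _ #: fires at position(s) 13: mukrepdilelas
2. e -> o, i -> u / B C0 _: fires at position(s) 5: mukropdilelas
surface: mukropdilelas

cell KEL=un, POLE=mi:
underlying: muk-repdile-od
1. b -> p, g -> k, z -> s / _ #: no change
2. e -> o, i -> u / B C0 _: fires at position(s) 5: mukropdileod
surface: mukropdileod


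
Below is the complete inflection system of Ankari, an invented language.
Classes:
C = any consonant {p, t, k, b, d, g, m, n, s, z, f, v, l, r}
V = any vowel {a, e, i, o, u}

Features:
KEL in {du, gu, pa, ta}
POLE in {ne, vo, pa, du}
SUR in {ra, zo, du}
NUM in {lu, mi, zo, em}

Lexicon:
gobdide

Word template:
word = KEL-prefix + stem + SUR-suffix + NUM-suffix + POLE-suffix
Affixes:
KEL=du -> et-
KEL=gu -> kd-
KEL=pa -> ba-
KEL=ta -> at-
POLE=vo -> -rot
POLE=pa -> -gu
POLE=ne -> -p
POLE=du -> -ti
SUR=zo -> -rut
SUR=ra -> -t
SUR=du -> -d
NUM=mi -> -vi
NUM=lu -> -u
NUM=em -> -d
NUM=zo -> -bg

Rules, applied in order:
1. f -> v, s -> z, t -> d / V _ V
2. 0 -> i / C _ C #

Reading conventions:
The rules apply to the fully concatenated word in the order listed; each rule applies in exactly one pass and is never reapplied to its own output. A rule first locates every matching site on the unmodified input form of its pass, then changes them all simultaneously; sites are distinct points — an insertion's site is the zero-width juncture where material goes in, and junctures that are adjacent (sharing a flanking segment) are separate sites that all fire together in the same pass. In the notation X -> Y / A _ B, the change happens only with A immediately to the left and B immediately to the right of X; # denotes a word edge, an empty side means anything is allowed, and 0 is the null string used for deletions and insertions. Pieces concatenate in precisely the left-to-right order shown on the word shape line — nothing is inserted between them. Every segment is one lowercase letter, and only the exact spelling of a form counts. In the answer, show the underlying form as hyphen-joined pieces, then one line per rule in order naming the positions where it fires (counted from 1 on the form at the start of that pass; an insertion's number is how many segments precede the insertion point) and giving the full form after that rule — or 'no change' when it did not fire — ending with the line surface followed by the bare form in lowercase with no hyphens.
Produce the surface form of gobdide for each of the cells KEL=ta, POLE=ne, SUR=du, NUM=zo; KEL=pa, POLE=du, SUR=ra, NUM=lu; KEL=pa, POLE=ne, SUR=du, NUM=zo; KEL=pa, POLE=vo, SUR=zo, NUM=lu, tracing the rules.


cell KEL=ta, POLE=ne, SUR=du, NUM=zo:
underlying: at-gobdide-d-bg-p
1. f -> v, s -> z, t -> d / V _ V: no change
2. 0 -> i / C _ C #: inserts after position(s) 12: atgobdidedbgip
surface: atgobdidedbgip

cell KEL=pa, POLE=du, SUR=ra, NUM=lu:
underlying: ba-gobdide-t-u-ti
1. f -> v, s -> z, t -> d / V _ V: fires at position(s) 10, 12: bagobdidedudi
2. 0 -> i / C _ C #: no change
surface: bagobdidedudi

cell KEL=pa, POLE=ne, SUR=du, NUM=zo:
underlying: ba-gobdide-d-bg-p
1. f -> v, s -> z, t -> d / V _ V: no change
2. 0 -> i / C _ C #: inserts after position(s) 12: bagobdidedbgip
surface: bagobdidedbgip

cell KEL=pa, POLE=vo, SUR=zo, NUM=lu:
underlying: ba-gobdide-rut-u-rot
1. f -> v, s -> z, t -> d / V _ V: fires at position(s) 12: bagobdiderudurot
2. 0 -> i / C _ C #: no change
surface: bagobdiderudurot


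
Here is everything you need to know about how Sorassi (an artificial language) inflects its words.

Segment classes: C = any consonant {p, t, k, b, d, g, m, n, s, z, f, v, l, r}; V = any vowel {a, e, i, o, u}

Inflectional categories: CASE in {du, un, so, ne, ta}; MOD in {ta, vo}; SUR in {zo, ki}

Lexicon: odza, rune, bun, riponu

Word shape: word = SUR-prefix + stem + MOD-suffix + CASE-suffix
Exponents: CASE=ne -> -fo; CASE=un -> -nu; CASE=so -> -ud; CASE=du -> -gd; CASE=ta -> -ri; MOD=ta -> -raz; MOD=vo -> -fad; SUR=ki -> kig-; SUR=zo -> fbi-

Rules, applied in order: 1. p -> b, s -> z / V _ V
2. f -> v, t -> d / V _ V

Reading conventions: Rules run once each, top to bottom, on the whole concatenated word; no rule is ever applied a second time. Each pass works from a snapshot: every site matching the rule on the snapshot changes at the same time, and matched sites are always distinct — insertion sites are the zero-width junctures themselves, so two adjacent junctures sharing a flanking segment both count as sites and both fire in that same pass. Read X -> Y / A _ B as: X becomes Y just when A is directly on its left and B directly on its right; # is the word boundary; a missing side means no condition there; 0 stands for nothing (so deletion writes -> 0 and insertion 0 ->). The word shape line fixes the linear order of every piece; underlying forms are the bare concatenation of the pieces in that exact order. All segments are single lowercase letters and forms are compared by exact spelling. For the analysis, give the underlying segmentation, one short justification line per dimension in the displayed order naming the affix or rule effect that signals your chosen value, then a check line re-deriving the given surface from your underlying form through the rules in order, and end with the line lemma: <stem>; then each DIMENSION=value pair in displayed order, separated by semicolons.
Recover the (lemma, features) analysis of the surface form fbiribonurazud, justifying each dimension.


underlying: fbi-riponu-raz-ud
CASE=so - signalled by the affix -ud
MOD=ta - signalled by the affix -raz
SUR=zo - signalled by the affix fbi-
check: fbiriponurazud -> fbiribonurazud -> fbiribonurazud
lemma: riponu; CASE=so; MOD=ta; SUR=zo


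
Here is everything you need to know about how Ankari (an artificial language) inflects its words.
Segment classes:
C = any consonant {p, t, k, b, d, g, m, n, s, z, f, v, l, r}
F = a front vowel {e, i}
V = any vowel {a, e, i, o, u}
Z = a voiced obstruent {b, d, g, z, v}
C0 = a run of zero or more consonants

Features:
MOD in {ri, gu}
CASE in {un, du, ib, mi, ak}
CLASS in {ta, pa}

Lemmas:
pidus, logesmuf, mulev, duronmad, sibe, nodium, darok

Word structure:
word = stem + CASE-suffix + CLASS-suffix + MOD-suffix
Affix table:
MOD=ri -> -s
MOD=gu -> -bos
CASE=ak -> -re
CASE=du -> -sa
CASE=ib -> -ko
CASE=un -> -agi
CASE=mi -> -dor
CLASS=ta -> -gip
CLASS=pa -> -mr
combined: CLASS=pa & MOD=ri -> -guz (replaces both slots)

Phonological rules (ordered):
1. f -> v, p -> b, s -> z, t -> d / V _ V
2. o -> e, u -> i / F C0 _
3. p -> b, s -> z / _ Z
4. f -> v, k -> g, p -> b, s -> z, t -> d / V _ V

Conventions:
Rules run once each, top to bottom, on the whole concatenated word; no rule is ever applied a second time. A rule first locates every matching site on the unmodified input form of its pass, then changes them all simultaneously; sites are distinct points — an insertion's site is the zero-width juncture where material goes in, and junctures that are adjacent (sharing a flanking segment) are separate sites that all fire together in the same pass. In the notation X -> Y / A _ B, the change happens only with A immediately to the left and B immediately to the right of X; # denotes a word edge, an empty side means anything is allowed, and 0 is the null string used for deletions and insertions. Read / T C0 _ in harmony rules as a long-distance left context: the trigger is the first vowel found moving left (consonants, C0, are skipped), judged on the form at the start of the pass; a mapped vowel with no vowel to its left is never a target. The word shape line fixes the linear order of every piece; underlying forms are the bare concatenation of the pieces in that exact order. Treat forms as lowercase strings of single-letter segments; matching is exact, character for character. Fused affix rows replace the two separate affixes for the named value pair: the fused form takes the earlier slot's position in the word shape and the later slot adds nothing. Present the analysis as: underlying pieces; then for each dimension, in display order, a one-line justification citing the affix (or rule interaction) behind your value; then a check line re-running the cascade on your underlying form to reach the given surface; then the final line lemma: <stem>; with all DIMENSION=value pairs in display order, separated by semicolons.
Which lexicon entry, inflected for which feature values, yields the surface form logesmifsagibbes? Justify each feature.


underlying: logesmuf-sa-gip-bos
MOD=gu - signalled by the affix -bos
CASE=du - signalled by the affix -sa
CLASS=ta - signalled by the affix -gip
check: logesmufsagipbos -> logesmufsagipbos -> logesmifsagipbes -> logesmifsagibbes -> logesmifsagibbes
lemma: logesmuf; MOD=gu; CASE=du; CLASS=ta


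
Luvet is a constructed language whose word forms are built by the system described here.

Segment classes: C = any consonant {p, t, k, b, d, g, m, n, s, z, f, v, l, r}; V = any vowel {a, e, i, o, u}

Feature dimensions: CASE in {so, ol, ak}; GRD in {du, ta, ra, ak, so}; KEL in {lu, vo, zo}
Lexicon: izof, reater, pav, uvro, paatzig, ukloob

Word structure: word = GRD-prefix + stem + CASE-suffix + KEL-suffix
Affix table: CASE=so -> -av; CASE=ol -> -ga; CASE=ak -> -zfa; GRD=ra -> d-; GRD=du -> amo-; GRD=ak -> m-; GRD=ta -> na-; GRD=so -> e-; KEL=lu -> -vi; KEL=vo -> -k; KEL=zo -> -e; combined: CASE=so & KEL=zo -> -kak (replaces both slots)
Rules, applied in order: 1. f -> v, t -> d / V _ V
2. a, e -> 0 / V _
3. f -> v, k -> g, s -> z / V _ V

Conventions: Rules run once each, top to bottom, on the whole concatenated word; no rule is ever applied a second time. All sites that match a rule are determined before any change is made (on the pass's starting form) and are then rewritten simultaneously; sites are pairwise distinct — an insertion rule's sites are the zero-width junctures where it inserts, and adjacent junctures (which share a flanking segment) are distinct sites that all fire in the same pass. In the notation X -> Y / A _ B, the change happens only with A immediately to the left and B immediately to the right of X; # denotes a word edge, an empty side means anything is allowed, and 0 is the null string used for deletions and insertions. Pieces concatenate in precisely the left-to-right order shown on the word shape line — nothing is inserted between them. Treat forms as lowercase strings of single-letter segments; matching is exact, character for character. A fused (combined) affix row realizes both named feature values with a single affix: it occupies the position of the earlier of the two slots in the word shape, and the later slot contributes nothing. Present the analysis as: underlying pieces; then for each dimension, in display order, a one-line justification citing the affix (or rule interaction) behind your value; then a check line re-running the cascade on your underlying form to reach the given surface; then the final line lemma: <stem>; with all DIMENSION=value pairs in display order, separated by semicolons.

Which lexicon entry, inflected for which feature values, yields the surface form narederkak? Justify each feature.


underlying: na-reater-kak
CASE=so - signalled by the combined affix row
GRD=ta - signalled by the affix na-
KEL=zo - signalled by the combined affix row
check: nareaterkak -> nareaderkak -> narederkak -> narederkak
lemma: reater; CASE=so; GRD=ta; KEL=zo


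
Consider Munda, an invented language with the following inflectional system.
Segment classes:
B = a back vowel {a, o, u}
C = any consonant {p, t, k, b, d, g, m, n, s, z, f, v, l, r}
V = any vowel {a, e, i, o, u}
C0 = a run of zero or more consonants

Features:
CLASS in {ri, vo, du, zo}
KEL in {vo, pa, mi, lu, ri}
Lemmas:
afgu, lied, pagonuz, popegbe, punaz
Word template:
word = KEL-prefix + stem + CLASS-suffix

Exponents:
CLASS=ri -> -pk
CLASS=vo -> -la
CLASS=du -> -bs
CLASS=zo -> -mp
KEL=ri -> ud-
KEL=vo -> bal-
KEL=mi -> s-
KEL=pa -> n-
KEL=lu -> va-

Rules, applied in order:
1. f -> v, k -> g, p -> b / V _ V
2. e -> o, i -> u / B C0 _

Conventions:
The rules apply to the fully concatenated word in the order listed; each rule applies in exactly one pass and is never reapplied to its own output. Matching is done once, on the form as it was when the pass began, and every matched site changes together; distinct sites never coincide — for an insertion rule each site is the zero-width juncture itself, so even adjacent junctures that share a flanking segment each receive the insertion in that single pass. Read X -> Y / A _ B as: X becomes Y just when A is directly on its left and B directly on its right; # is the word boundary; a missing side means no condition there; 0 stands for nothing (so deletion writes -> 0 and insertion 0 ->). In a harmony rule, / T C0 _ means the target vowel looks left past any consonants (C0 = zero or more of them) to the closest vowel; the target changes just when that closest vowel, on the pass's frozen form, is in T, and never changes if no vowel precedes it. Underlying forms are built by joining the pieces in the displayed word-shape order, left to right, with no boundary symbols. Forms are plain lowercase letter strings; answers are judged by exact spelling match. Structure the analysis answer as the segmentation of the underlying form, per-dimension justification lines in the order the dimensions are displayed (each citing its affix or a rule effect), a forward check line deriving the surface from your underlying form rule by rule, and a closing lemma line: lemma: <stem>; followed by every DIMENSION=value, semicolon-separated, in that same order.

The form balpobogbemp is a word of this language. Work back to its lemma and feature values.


underlying: bal-popegbe-mp
CLASS=zo - signalled by the affix -mp
KEL=vo - signalled by the affix bal-
check: balpopegbemp -> balpobegbemp -> balpobogbemp
lemma: popegbe; CLASS=zo; KEL=vo


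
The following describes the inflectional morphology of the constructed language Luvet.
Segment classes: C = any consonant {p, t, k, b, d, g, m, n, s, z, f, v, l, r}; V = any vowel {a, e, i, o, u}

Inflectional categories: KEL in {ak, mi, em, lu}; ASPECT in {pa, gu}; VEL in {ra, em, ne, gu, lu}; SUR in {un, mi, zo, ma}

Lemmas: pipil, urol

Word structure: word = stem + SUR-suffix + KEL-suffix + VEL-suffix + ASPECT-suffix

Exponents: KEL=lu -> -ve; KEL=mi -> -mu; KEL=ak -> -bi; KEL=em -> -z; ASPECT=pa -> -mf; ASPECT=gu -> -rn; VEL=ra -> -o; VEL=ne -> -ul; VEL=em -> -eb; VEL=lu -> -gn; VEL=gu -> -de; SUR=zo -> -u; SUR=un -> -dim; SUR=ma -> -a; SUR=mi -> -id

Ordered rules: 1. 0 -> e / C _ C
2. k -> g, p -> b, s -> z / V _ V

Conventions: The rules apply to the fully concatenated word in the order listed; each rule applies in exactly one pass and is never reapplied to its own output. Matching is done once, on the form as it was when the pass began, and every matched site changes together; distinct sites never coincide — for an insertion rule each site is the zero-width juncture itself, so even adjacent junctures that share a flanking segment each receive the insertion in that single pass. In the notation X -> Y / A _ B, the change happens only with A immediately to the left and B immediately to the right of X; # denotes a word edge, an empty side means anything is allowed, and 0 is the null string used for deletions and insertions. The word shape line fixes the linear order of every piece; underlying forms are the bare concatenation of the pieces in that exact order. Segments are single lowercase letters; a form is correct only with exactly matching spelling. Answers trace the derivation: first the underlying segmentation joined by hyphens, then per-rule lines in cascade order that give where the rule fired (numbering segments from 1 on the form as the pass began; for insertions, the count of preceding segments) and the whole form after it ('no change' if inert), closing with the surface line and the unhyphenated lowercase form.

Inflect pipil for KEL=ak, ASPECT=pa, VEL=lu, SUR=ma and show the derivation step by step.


underlying: pipil-a-bi-gn-mf
1. 0 -> e / C _ C: inserts after position(s) 9, 10, 11: pipilabigenemef
2. k -> g, p -> b, s -> z / V _ V: fires at position(s) 3: pibilabigenemef
surface: pibilabigenemef


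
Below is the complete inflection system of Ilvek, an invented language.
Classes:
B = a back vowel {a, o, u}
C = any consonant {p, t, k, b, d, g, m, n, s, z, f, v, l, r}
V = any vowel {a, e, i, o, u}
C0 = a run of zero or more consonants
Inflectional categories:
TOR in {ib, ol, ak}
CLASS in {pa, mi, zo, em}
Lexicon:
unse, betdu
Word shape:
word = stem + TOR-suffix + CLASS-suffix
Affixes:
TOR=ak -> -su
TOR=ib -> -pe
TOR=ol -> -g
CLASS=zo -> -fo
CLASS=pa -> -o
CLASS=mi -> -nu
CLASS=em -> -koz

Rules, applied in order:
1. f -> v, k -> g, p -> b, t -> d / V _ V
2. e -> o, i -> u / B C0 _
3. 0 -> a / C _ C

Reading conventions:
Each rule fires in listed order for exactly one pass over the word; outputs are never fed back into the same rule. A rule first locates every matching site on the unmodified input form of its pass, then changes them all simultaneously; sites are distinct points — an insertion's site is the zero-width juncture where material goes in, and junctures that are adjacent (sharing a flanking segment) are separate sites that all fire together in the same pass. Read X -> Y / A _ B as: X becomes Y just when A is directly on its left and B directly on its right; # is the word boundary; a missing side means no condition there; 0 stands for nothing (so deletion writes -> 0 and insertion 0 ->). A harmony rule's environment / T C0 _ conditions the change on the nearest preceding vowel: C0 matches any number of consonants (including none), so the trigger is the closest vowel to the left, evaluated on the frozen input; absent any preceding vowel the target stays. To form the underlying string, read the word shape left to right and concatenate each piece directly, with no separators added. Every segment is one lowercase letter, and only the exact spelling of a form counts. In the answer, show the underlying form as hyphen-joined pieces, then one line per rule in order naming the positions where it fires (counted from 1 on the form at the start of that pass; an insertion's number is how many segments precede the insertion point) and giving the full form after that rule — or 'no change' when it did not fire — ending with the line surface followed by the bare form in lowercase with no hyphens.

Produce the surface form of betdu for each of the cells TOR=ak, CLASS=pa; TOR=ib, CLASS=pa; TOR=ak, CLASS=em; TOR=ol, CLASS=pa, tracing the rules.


cell TOR=ak, CLASS=pa:
underlying: betdu-su-o
1. f -> v, k -> g, p -> b, t -> d / V _ V: no change
2. e -> o, i -> u / B C0 _: no change
3. 0 -> a / C _ C: inserts after position(s) 3: betadusuo
surface: betadusuo

cell TOR=ib, CLASS=pa:
underlying: betdu-pe-o
1. f -> v, k -> g, p -> b, t -> d / V _ V: fires at position(s) 6: betdubeo
2. e -> o, i -> u / B C0 _: fires at position(s) 7: betduboo
3. 0 -> a / C _ C: inserts after position(s) 3: betaduboo
surface: betaduboo

cell TOR=ak, CLASS=em:
underlying: betdu-su-koz
1. f -> v, k -> g, p -> b, t -> d / V _ V: fires at position(s) 8: betdusugoz
2. e -> o, i -> u / B C0 _: no change
3. 0 -> a / C _ C: inserts after position(s) 3: betadusugoz
surface: betadusugoz

cell TOR=ol, CLASS=pa:
underlying: betdu-g-o
1. f -> v, k -> g, p -> b, t -> d / V _ V: no change
2. e -> o, i -> u / B C0 _: no change
3. 0 -> a / C _ C: inserts after position(s) 3: betadugo
surface: betadugo
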